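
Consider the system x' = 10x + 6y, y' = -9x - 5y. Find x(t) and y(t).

Coefficient matrix A = [[10, 6], [-9, -5]].
Characteristic polynomial det(A - λI) = λ^2 - 5λ + 4 = 0.
Eigenvalues λ = 1, 4.
For λ=1: (A-λI) row 1 is [9, 6], so an eigenvector is (2, -3).
For λ=4: (A-λI) row 1 is [6, 6], so an eigenvector is (1, -1).
General solution: c_1e^(t)(2,-3) + c_2e^(4t)(1,-1).

x(t) = 2c_1e^(t) + c_2e^(4t), y(t) = -3c_1e^(t) - c_2e^(4t)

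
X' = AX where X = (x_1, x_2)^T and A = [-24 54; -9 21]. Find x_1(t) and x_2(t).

Coefficient matrix A = [[-24, 54], [-9, 21]].
Characteristic polynomial det(A - λI) = λ^2 + 3λ - 18 = 0.
Eigenvalues λ = 3, -6.
For λ=3: (A-λI) row 1 is [-27, 54], so an eigenvector is (2, 1).
For λ=-6: (A-λI) row 1 is [-18, 54], so an eigenvector is (-3, -1).
General solution: C_1e^(3t)(2,1) + C_2e^(-6t)(-3,-1).

x_1(t) = 2C_1e^(3t) - 3C_2e^(-6t), x_2(t) = C_1e^(3t) - C_2e^(-6t)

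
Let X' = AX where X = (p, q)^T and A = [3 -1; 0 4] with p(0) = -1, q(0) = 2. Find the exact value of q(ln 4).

512

A = [[3,-1],[0,4]]; eigenvalues λ = 4, 3.
Eigenvectors: (1,-1) for λ=4, (-1,0) for λ=3.
From the initial condition, c_1 = -2, c_2 = -1.
q(ln 4) = (-2)(4^4)(-1) + (-1)(4^3)(0) = 512.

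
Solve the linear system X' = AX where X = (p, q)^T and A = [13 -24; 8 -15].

Coefficient matrix A = [[13, -24], [8, -15]].
Characteristic polynomial det(A - λI) = λ^2 + 2λ - 3 = 0.
Eigenvalues λ = 1, -3.
For λ=1: (A-λI) row 1 is [12, -24], so an eigenvector is (2, 1).
For λ=-3: (A-λI) row 1 is [16, -24], so an eigenvector is (-3, -2).
General solution: c_1e^(t)(2,1) + c_2e^(-3t)(-3,-2).

p(t) = 2c_1e^(t) - 3c_2e^(-3t), q(t) = c_1e^(t) - 2c_2e^(-3t)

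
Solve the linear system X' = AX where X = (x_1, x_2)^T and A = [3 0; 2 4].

Coefficient matrix A = [[3, 0], [2, 4]].
Characteristic polynomial det(A - λI) = λ^2 - 7λ + 12 = 0.
Eigenvalues λ = 4, 3.
For λ=4: (A-λI) row 1 is [-1, 0], so an eigenvector is (0, 1).
For λ=3: (A-λI) row 2 is [2, 1], so an eigenvector is (-1, 2).
General solution: C_1e^(4t)(0,1) + C_2e^(3t)(-1,2).

x_1(t) = -C_2e^(3t), x_2(t) = C_1e^(4t) + 2C_2e^(3t)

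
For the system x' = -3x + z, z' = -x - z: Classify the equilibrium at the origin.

A = [[-3,1],[-1,-1]]; det(A-λI) = λ^2 + 4λ + 4.
repeated λ = -2 with a single eigenvector.

stable improper node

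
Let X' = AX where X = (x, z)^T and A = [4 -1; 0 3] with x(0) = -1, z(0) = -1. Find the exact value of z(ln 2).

A = [[4,-1],[0,3]]; eigenvalues λ = 3, 4.
Eigenvectors: (-1,-1) for λ=3, (1,0) for λ=4.
From the initial condition, c_1 = 1, c_2 = 0.
z(ln 2) = (1)(2^3)(-1) + (0)(2^4)(0) = -8.

-8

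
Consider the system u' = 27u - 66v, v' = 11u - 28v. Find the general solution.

u(t) = 2C_1e^(-6t) + 3C_2e^(5t), v(t) = C_1e^(-6t) + C_2e^(5t)

Coefficient matrix A = [[27, -66], [11, -28]].
Characteristic polynomial det(A - λI) = λ^2 + λ - 30 = 0.
Eigenvalues λ = -6, 5.
For λ=-6: (A-λI) row 1 is [33, -66], so an eigenvector is (2, 1).
For λ=5: (A-λI) row 1 is [22, -66], so an eigenvector is (3, 1).
General solution: C_1e^(-6t)(2,1) + C_2e^(5t)(3,1).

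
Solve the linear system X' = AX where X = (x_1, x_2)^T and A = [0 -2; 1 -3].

Coefficient matrix A = [[0, -2], [1, -3]].
Characteristic polynomial det(A - λI) = λ^2 + 3λ + 2 = 0.
Eigenvalues λ = -2, -1.
For λ=-2: (A-λI) row 1 is [2, -2], so an eigenvector is (1, 1).
For λ=-1: (A-λI) row 1 is [1, -2], so an eigenvector is (-2, -1).
General solution: K_1e^(-2t)(1,1) + K_2e^(-t)(-2,-1).

x_1(t) = K_1e^(-2t) - 2K_2e^(-t), x_2(t) = K_1e^(-2t) - K_2e^(-t)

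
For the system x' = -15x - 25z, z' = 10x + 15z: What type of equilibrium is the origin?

center

A = [[-15,-25],[10,15]]; det(A-λI) = λ^2 + 25.
λ = 0 ± 5i: zero real part.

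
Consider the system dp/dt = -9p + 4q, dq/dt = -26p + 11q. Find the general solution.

p(t) = -C_1e^(t)sin(2t) + C_1e^(t)cos(2t) + C_2e^(t)sin(2t) + C_2e^(t)cos(2t), q(t) = -3C_1e^(t)sin(2t) + 2C_1e^(t)cos(2t) + 2C_2e^(t)sin(2t) + 3C_2e^(t)cos(2t)

Coefficient matrix A = [[-9, 4], [-26, 11]].
Characteristic polynomial det(A - λI) = λ^2 - 2λ + 5 = 0.
Eigenvalues λ = 1 ± 2i (complex conjugate pair).
For λ=1+2i: an eigenvector is (1,2) - i(-1,-3) = (1 + i, 2 + 3i).
A real fundamental pair from Re and Im of e^((1+2i)t)v: X_1 = e^(t)(cos(2t)·(1,2) + sin(2t)·(-1,-3)), X_2 = e^(t)(sin(2t)·(1,2) - cos(2t)·(-1,-3)).
General solution: C_1X_1 + C_2X_2.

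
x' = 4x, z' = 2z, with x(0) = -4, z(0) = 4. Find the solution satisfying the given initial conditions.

x(t) = -4e^(4t), z(t) = 4e^(2t)

Coefficient matrix A = [[4, 0], [0, 2]].
Characteristic polynomial det(A - λI) = λ^2 - 6λ + 8 = 0.
Eigenvalues λ = 2, 4.
For λ=2: (A-λI) row 1 is [2, 0], so an eigenvector is (0, -1).
For λ=4: (A-λI) row 2 is [0, -2], so an eigenvector is (1, 0).
General solution: C_1e^(2t)(0,-1) + C_2e^(4t)(1,0).
Applying x(0)=-4, z(0)=4 gives C_1=-4, C_2=-4.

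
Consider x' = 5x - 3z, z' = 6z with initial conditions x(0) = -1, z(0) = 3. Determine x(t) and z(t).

Coefficient matrix A = [[5, -3], [0, 6]].
Characteristic polynomial det(A - λI) = λ^2 - 11λ + 30 = 0.
Eigenvalues λ = 6, 5.
For λ=6: (A-λI) row 1 is [-1, -3], so an eigenvector is (3, -1).
For λ=5: (A-λI) row 1 is [0, -3], so an eigenvector is (1, 0).
General solution: c_1e^(6t)(3,-1) + c_2e^(5t)(1,0).
Applying x(0)=-1, z(0)=3 gives c_1=-3, c_2=8.

x(t) = -9e^(6t) + 8e^(5t), z(t) = 3e^(6t)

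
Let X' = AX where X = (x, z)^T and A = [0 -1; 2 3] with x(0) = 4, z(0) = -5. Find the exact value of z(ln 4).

A = [[0,-1],[2,3]]; eigenvalues λ = 1, 2.
Eigenvectors: (1,-1) for λ=1, (-1,2) for λ=2.
From the initial condition, c_1 = 3, c_2 = -1.
z(ln 4) = (3)(4^1)(-1) + (-1)(4^2)(2) = -44.

-44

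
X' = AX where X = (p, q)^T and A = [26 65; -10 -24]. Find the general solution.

p(t) = 3c_1e^(t)sin(5t) - 2c_1e^(t)cos(5t) - 2c_2e^(t)sin(5t) - 3c_2e^(t)cos(5t), q(t) = -c_1e^(t)sin(5t) + c_1e^(t)cos(5t) + c_2e^(t)sin(5t) + c_2e^(t)cos(5t)

Coefficient matrix A = [[26, 65], [-10, -24]].
Characteristic polynomial det(A - λI) = λ^2 - 2λ + 26 = 0.
Eigenvalues λ = 1 ± 5i (complex conjugate pair).
For λ=1+5i: an eigenvector is (-2,1) - i(3,-1) = (-2 - 3i, 1 + i).
A real fundamental pair from Re and Im of e^((1+5i)t)v: X_1 = e^(t)(cos(5t)·(-2,1) + sin(5t)·(3,-1)), X_2 = e^(t)(sin(5t)·(-2,1) - cos(5t)·(3,-1)).
General solution: c_1X_1 + c_2X_2.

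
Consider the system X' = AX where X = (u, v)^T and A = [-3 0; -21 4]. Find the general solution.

u(t) = -C_1e^(-3t), v(t) = -3C_1e^(-3t) - C_2e^(4t)

Coefficient matrix A = [[-3, 0], [-21, 4]].
Characteristic polynomial det(A - λI) = λ^2 - λ - 12 = 0.
Eigenvalues λ = -3, 4.
For λ=-3: (A-λI) row 2 is [-21, 7], so an eigenvector is (-1, -3).
For λ=4: (A-λI) row 1 is [-7, 0], so an eigenvector is (0, -1).
General solution: C_1e^(-3t)(-1,-3) + C_2e^(4t)(0,-1).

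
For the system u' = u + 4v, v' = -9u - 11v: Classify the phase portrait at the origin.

A = [[1,4],[-9,-11]]; det(A-λI) = λ^2 + 10λ + 25.
repeated λ = -5 with a single eigenvector.

stable improper node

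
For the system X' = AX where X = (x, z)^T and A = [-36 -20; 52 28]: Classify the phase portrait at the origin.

A = [[-36,-20],[52,28]]; det(A-λI) = λ^2 + 8λ + 32.
λ = -4 ± 4i: negative real part.

stable spiral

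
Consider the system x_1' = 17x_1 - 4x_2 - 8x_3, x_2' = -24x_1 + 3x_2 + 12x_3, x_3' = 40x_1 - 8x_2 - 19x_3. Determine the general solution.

x_1(t) = -2C_1e^(3t) + C_2e^(t), x_2(t) = C_1e^(3t) - 2C_3e^(-3t), x_3(t) = -4C_1e^(3t) + 2C_2e^(t) + C_3e^(-3t)

Coefficient matrix A = [[17, -4, -8], [-24, 3, 12], [40, -8, -19]].
det(A - λI) = 0 gives eigenvalues λ = 3, 1, -3.
For λ=3: eigenvector (-2,1,-4).
For λ=1: eigenvector (1,0,2).
For λ=-3: eigenvector (0,-2,1).
General solution: C_1e^(3t)(-2,1,-4) + C_2e^(t)(1,0,2) + C_3e^(-3t)(0,-2,1).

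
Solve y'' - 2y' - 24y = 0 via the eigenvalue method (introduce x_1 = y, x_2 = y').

Let x_1 = y, x_2 = y'. Then x_1' = x_2 and x_2' = 24x_1 + 2x_2.
A = [[0,1],[24,2]]; det(A-λI) = λ^2 - 2λ - 24.
Eigenvalues λ = -4, 6 with eigenvectors (1,-4), (1,6).

y(t) = c_1e^(-4t) + c_2e^(6t)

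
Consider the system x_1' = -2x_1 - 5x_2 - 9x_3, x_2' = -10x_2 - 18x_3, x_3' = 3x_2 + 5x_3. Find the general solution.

Coefficient matrix A = [[-2, -5, -9], [0, -10, -18], [0, 3, 5]].
det(A - λI) = 0 gives eigenvalues λ = -1, -4, -2.
For λ=-1: eigenvector (1,-2,1).
For λ=-4: eigenvector (3,3,-1).
For λ=-2: eigenvector (1,0,0).
General solution: C_1e^(-t)(1,-2,1) + C_2e^(-4t)(3,3,-1) + C_3e^(-2t)(1,0,0).

x_1(t) = C_1e^(-t) + 3C_2e^(-4t) + C_3e^(-2t), x_2(t) = -2C_1e^(-t) + 3C_2e^(-4t), x_3(t) = C_1e^(-t) - C_2e^(-4t)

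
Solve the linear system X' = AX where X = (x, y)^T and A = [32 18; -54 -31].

Coefficient matrix A = [[32, 18], [-54, -31]].
Characteristic polynomial det(A - λI) = λ^2 - λ - 20 = 0.
Eigenvalues λ = -4, 5.
For λ=-4: (A-λI) row 1 is [36, 18], so an eigenvector is (-1, 2).
For λ=5: (A-λI) row 1 is [27, 18], so an eigenvector is (2, -3).
General solution: c_1e^(-4t)(-1,2) + c_2e^(5t)(2,-3).

x(t) = -c_1e^(-4t) + 2c_2e^(5t), y(t) = 2c_1e^(-4t) - 3c_2e^(5t)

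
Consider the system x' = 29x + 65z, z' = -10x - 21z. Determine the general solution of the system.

Coefficient matrix A = [[29, 65], [-10, -21]].
Characteristic polynomial det(A - λI) = λ^2 - 8λ + 41 = 0.
Eigenvalues λ = 4 ± 5i (complex conjugate pair).
For λ=4+5i: an eigenvector is (-2,1) - i(3,-1) = (-2 - 3i, 1 + i).
A real fundamental pair from Re and Im of e^((4+5i)t)v: X_1 = e^(4t)(cos(5t)·(-2,1) + sin(5t)·(3,-1)), X_2 = e^(4t)(sin(5t)·(-2,1) - cos(5t)·(3,-1)).
General solution: C_1X_1 + C_2X_2.

x(t) = 3C_1e^(4t)sin(5t) - 2C_1e^(4t)cos(5t) - 2C_2e^(4t)sin(5t) - 3C_2e^(4t)cos(5t), z(t) = -C_1e^(4t)sin(5t) + C_1e^(4t)cos(5t) + C_2e^(4t)sin(5t) + C_2e^(4t)cos(5t)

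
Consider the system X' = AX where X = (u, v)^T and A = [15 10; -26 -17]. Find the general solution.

Coefficient matrix A = [[15, 10], [-26, -17]].
Characteristic polynomial det(A - λI) = λ^2 + 2λ + 5 = 0.
Eigenvalues λ = -1 ± 2i (complex conjugate pair).
For λ=-1+2i: an eigenvector is (-1,2) - i(2,-3) = (-1 - 2i, 2 + 3i).
A real fundamental pair from Re and Im of e^((-1+2i)t)v: X_1 = e^(-t)(cos(2t)·(-1,2) + sin(2t)·(2,-3)), X_2 = e^(-t)(sin(2t)·(-1,2) - cos(2t)·(2,-3)).
General solution: c_1X_1 + c_2X_2.

u(t) = 2c_1e^(-t)sin(2t) - c_1e^(-t)cos(2t) - c_2e^(-t)sin(2t) - 2c_2e^(-t)cos(2t), v(t) = -3c_1e^(-t)sin(2t) + 2c_1e^(-t)cos(2t) + 2c_2e^(-t)sin(2t) + 3c_2e^(-t)cos(2t)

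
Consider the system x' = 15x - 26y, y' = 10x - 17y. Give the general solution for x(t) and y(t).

x(t) = -2C_1e^(-t)sin(2t) + 3C_1e^(-t)cos(2t) + 3C_2e^(-t)sin(2t) + 2C_2e^(-t)cos(2t), y(t) = -C_1e^(-t)sin(2t) + 2C_1e^(-t)cos(2t) + 2C_2e^(-t)sin(2t) + C_2e^(-t)cos(2t)

Coefficient matrix A = [[15, -26], [10, -17]].
Characteristic polynomial det(A - λI) = λ^2 + 2λ + 5 = 0.
Eigenvalues λ = -1 ± 2i (complex conjugate pair).
For λ=-1+2i: an eigenvector is (3,2) - i(-2,-1) = (3 + 2i, 2 + i).
A real fundamental pair from Re and Im of e^((-1+2i)t)v: X_1 = e^(-t)(cos(2t)·(3,2) + sin(2t)·(-2,-1)), X_2 = e^(-t)(sin(2t)·(3,2) - cos(2t)·(-2,-1)).
General solution: C_1X_1 + C_2X_2.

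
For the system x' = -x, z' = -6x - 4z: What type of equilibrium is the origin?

stable node

A = [[-1,0],[-6,-4]]; det(A-λI) = λ^2 + 5λ + 4.
λ = -4, -1: both negative.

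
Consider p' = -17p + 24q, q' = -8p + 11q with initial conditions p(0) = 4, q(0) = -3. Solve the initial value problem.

p(t) = -30e^(-t) + 34e^(-5t), q(t) = -20e^(-t) + 17e^(-5t)

Coefficient matrix A = [[-17, 24], [-8, 11]].
Characteristic polynomial det(A - λI) = λ^2 + 6λ + 5 = 0.
Eigenvalues λ = -1, -5.
For λ=-1: (A-λI) row 1 is [-16, 24], so an eigenvector is (-3, -2).
For λ=-5: (A-λI) row 1 is [-12, 24], so an eigenvector is (2, 1).
General solution: K_1e^(-t)(-3,-2) + K_2e^(-5t)(2,1).
Applying p(0)=4, q(0)=-3 gives K_1=10, K_2=17.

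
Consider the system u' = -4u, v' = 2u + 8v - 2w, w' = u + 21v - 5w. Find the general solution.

u(t) = K_1e^(-4t), v(t) = K_2e^(2t) + 2K_3e^(t), w(t) = K_1e^(-4t) + 3K_2e^(2t) + 7K_3e^(t)

Coefficient matrix A = [[-4, 0, 0], [2, 8, -2], [1, 21, -5]].
det(A - λI) = 0 gives eigenvalues λ = -4, 2, 1.
For λ=-4: eigenvector (1,0,1).
For λ=2: eigenvector (0,1,3).
For λ=1: eigenvector (0,2,7).
General solution: K_1e^(-4t)(1,0,1) + K_2e^(2t)(0,1,3) + K_3e^(t)(0,2,7).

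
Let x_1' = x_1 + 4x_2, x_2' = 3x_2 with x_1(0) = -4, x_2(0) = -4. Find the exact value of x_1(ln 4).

-496

A = [[1,4],[0,3]]; eigenvalues λ = 3, 1.
Eigenvectors: (-2,-1) for λ=3, (-1,0) for λ=1.
From the initial condition, c_1 = 4, c_2 = -4.
x_1(ln 4) = (4)(4^3)(-2) + (-4)(4^1)(-1) = -496.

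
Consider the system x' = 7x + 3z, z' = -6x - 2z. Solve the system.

x(t) = -c_1e^(t) + c_2e^(4t), z(t) = 2c_1e^(t) - c_2e^(4t)

Coefficient matrix A = [[7, 3], [-6, -2]].
Characteristic polynomial det(A - λI) = λ^2 - 5λ + 4 = 0.
Eigenvalues λ = 1, 4.
For λ=1: (A-λI) row 1 is [6, 3], so an eigenvector is (-1, 2).
For λ=4: (A-λI) row 1 is [3, 3], so an eigenvector is (1, -1).
General solution: c_1e^(t)(-1,2) + c_2e^(4t)(1,-1).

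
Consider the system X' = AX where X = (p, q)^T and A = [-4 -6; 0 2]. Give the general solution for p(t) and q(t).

Coefficient matrix A = [[-4, -6], [0, 2]].
Characteristic polynomial det(A - λI) = λ^2 + 2λ - 8 = 0.
Eigenvalues λ = -4, 2.
For λ=-4: (A-λI) row 1 is [0, -6], so an eigenvector is (1, 0).
For λ=2: (A-λI) row 1 is [-6, -6], so an eigenvector is (1, -1).
General solution: K_1e^(-4t)(1,0) + K_2e^(2t)(1,-1).

p(t) = K_1e^(-4t) + K_2e^(2t), q(t) = -K_2e^(2t)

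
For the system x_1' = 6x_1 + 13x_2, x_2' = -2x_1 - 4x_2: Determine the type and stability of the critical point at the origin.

unstable spiral

A = [[6,13],[-2,-4]]; det(A-λI) = λ^2 - 2λ + 2.
λ = 1 ± i: positive real part.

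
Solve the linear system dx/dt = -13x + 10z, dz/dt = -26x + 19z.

x(t) = -2C_1e^(3t)sin(2t) - C_1e^(3t)cos(2t) - C_2e^(3t)sin(2t) + 2C_2e^(3t)cos(2t), z(t) = -3C_1e^(3t)sin(2t) - 2C_1e^(3t)cos(2t) - 2C_2e^(3t)sin(2t) + 3C_2e^(3t)cos(2t)

Coefficient matrix A = [[-13, 10], [-26, 19]].
Characteristic polynomial det(A - λI) = λ^2 - 6λ + 13 = 0.
Eigenvalues λ = 3 ± 2i (complex conjugate pair).
For λ=3+2i: an eigenvector is (-1,-2) - i(-2,-3) = (-1 + 2i, -2 + 3i).
A real fundamental pair from Re and Im of e^((3+2i)t)v: X_1 = e^(3t)(cos(2t)·(-1,-2) + sin(2t)·(-2,-3)), X_2 = e^(3t)(sin(2t)·(-1,-2) - cos(2t)·(-2,-3)).
General solution: C_1X_1 + C_2X_2.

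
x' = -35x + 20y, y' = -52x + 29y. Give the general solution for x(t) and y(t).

x(t) = K_1e^(-3t)sin(4t) - 2K_1e^(-3t)cos(4t) - 2K_2e^(-3t)sin(4t) - K_2e^(-3t)cos(4t), y(t) = 2K_1e^(-3t)sin(4t) - 3K_1e^(-3t)cos(4t) - 3K_2e^(-3t)sin(4t) - 2K_2e^(-3t)cos(4t)

Coefficient matrix A = [[-35, 20], [-52, 29]].
Characteristic polynomial det(A - λI) = λ^2 + 6λ + 25 = 0.
Eigenvalues λ = -3 ± 4i (complex conjugate pair).
For λ=-3+4i: an eigenvector is (-2,-3) - i(1,2) = (-2 - i, -3 - 2i).
A real fundamental pair from Re and Im of e^((-3+4i)t)v: X_1 = e^(-3t)(cos(4t)·(-2,-3) + sin(4t)·(1,2)), X_2 = e^(-3t)(sin(4t)·(-2,-3) - cos(4t)·(1,2)).
General solution: K_1X_1 + K_2X_2.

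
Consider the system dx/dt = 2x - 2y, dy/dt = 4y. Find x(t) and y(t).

Coefficient matrix A = [[2, -2], [0, 4]].
Characteristic polynomial det(A - λI) = λ^2 - 6λ + 8 = 0.
Eigenvalues λ = 2, 4.
For λ=2: (A-λI) row 1 is [0, -2], so an eigenvector is (1, 0).
For λ=4: (A-λI) row 1 is [-2, -2], so an eigenvector is (1, -1).
General solution: c_1e^(2t)(1,0) + c_2e^(4t)(1,-1).

x(t) = c_1e^(2t) + c_2e^(4t), y(t) = -c_2e^(4t)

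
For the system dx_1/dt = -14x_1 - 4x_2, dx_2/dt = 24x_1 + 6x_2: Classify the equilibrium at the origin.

stable node

A = [[-14,-4],[24,6]]; det(A-λI) = λ^2 + 8λ + 12.
λ = -2, -6: both negative.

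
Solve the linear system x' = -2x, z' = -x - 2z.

x(t) = c_2e^(-2t), z(t) = -c_1e^(-2t) - c_2te^(-2t) - c_2e^(-2t)

Coefficient matrix A = [[-2, 0], [-1, -2]].
Characteristic polynomial det(A - λI) = λ^2 + 4λ + 4 = 0.
Single eigenvalue λ = -2 with algebraic multiplicity 2.
Eigenvector v = (0,-1); generalized eigenvector w with (A-λI)w=v is (1,-1).
General solution: e^(-2t)[c_1·v + c_2·(t·v + w)].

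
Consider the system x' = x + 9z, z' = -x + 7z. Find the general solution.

x(t) = 3C_1e^(4t) + 3C_2te^(4t) - C_2e^(4t), z(t) = C_1e^(4t) + C_2te^(4t)

Coefficient matrix A = [[1, 9], [-1, 7]].
Characteristic polynomial det(A - λI) = λ^2 - 8λ + 16 = 0.
Single eigenvalue λ = 4 with algebraic multiplicity 2.
Eigenvector v = (3,1); generalized eigenvector w with (A-λI)w=v is (-1,0).
General solution: e^(4t)[C_1·v + C_2·(t·v + w)].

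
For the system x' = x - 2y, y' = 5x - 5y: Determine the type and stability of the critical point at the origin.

A = [[1,-2],[5,-5]]; det(A-λI) = λ^2 + 4λ + 5.
λ = -2 ± i: negative real part.

stable spiral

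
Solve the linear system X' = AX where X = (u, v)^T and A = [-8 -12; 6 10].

u(t) = -2K_1e^(-2t) - K_2e^(4t), v(t) = K_1e^(-2t) + K_2e^(4t)

Coefficient matrix A = [[-8, -12], [6, 10]].
Characteristic polynomial det(A - λI) = λ^2 - 2λ - 8 = 0.
Eigenvalues λ = -2, 4.
For λ=-2: (A-λI) row 1 is [-6, -12], so an eigenvector is (-2, 1).
For λ=4: (A-λI) row 1 is [-12, -12], so an eigenvector is (-1, 1).
General solution: K_1e^(-2t)(-2,1) + K_2e^(4t)(-1,1).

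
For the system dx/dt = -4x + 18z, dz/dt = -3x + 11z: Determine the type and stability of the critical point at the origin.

unstable node

A = [[-4,18],[-3,11]]; det(A-λI) = λ^2 - 7λ + 10.
λ = 2, 5: both positive.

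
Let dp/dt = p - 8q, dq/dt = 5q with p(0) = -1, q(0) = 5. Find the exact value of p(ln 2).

-302

A = [[1,-8],[0,5]]; eigenvalues λ = 1, 5.
Eigenvectors: (1,0) for λ=1, (-2,1) for λ=5.
From the initial condition, c_1 = 9, c_2 = 5.
p(ln 2) = (9)(2^1)(1) + (5)(2^5)(-2) = -302.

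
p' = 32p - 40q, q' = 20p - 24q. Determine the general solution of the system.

p(t) = -C_1e^(4t)sin(4t) - 3C_1e^(4t)cos(4t) - 3C_2e^(4t)sin(4t) + C_2e^(4t)cos(4t), q(t) = -C_1e^(4t)sin(4t) - 2C_1e^(4t)cos(4t) - 2C_2e^(4t)sin(4t) + C_2e^(4t)cos(4t)

Coefficient matrix A = [[32, -40], [20, -24]].
Characteristic polynomial det(A - λI) = λ^2 - 8λ + 32 = 0.
Eigenvalues λ = 4 ± 4i (complex conjugate pair).
For λ=4+4i: an eigenvector is (-3,-2) - i(-1,-1) = (-3 + i, -2 + i).
A real fundamental pair from Re and Im of e^((4+4i)t)v: X_1 = e^(4t)(cos(4t)·(-3,-2) + sin(4t)·(-1,-1)), X_2 = e^(4t)(sin(4t)·(-3,-2) - cos(4t)·(-1,-1)).
General solution: C_1X_1 + C_2X_2.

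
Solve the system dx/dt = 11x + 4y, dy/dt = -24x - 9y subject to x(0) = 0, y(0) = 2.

Coefficient matrix A = [[11, 4], [-24, -9]].
Characteristic polynomial det(A - λI) = λ^2 - 2λ - 3 = 0.
Eigenvalues λ = 3, -1.
For λ=3: (A-λI) row 1 is [8, 4], so an eigenvector is (-1, 2).
For λ=-1: (A-λI) row 1 is [12, 4], so an eigenvector is (1, -3).
General solution: C_1e^(3t)(-1,2) + C_2e^(-t)(1,-3).
Applying x(0)=0, y(0)=2 gives C_1=-2, C_2=-2.

x(t) = 2e^(3t) - 2e^(-t), y(t) = -4e^(3t) + 6e^(-t)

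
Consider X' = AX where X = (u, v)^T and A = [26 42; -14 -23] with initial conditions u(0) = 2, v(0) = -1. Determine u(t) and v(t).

Coefficient matrix A = [[26, 42], [-14, -23]].
Characteristic polynomial det(A - λI) = λ^2 - 3λ - 10 = 0.
Eigenvalues λ = 5, -2.
For λ=5: (A-λI) row 1 is [21, 42], so an eigenvector is (2, -1).
For λ=-2: (A-λI) row 1 is [28, 42], so an eigenvector is (-3, 2).
General solution: C_1e^(5t)(2,-1) + C_2e^(-2t)(-3,2).
Applying u(0)=2, v(0)=-1 gives C_1=1, C_2=0.

u(t) = 2e^(5t), v(t) = -e^(5t)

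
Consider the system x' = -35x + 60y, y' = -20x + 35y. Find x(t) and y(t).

x(t) = 2K_1e^(-5t) - 3K_2e^(5t), y(t) = K_1e^(-5t) - 2K_2e^(5t)

Coefficient matrix A = [[-35, 60], [-20, 35]].
Characteristic polynomial det(A - λI) = λ^2 - 25 = 0.
Eigenvalues λ = -5, 5.
For λ=-5: (A-λI) row 1 is [-30, 60], so an eigenvector is (2, 1).
For λ=5: (A-λI) row 1 is [-40, 60], so an eigenvector is (-3, -2).
General solution: K_1e^(-5t)(2,1) + K_2e^(5t)(-3,-2).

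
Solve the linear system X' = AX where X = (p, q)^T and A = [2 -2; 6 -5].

Coefficient matrix A = [[2, -2], [6, -5]].
Characteristic polynomial det(A - λI) = λ^2 + 3λ + 2 = 0.
Eigenvalues λ = -1, -2.
For λ=-1: (A-λI) row 1 is [3, -2], so an eigenvector is (2, 3).
For λ=-2: (A-λI) row 1 is [4, -2], so an eigenvector is (1, 2).
General solution: c_1e^(-t)(2,3) + c_2e^(-2t)(1,2).

p(t) = 2c_1e^(-t) + c_2e^(-2t), q(t) = 3c_1e^(-t) + 2c_2e^(-2t)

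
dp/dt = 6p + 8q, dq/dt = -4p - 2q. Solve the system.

p(t) = -K_1e^(2t)sin(4t) - K_1e^(2t)cos(4t) - K_2e^(2t)sin(4t) + K_2e^(2t)cos(4t), q(t) = K_1e^(2t)sin(4t) - K_2e^(2t)cos(4t)

Coefficient matrix A = [[6, 8], [-4, -2]].
Characteristic polynomial det(A - λI) = λ^2 - 4λ + 20 = 0.
Eigenvalues λ = 2 ± 4i (complex conjugate pair).
For λ=2+4i: an eigenvector is (-1,0) - i(-1,1) = (-1 + i, 0 - i).
A real fundamental pair from Re and Im of e^((2+4i)t)v: X_1 = e^(2t)(cos(4t)·(-1,0) + sin(4t)·(-1,1)), X_2 = e^(2t)(sin(4t)·(-1,0) - cos(4t)·(-1,1)).
General solution: K_1X_1 + K_2X_2.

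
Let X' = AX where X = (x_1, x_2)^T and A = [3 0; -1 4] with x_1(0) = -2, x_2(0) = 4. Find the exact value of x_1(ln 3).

-54

A = [[3,0],[-1,4]]; eigenvalues λ = 4, 3.
Eigenvectors: (0,1) for λ=4, (-1,-1) for λ=3.
From the initial condition, c_1 = 6, c_2 = 2.
x_1(ln 3) = (6)(3^4)(0) + (2)(3^3)(-1) = -54.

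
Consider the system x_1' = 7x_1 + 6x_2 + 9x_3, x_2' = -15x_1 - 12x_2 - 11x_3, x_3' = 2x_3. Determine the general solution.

Coefficient matrix A = [[7, 6, 9], [-15, -12, -11], [0, 0, 2]].
det(A - λI) = 0 gives eigenvalues λ = 2, -2, -3.
For λ=2: eigenvector (3,-4,1).
For λ=-2: eigenvector (-2,3,0).
For λ=-3: eigenvector (-3,5,0).
General solution: C_1e^(2t)(3,-4,1) + C_2e^(-2t)(-2,3,0) + C_3e^(-3t)(-3,5,0).

x_1(t) = 3C_1e^(2t) - 2C_2e^(-2t) - 3C_3e^(-3t), x_2(t) = -4C_1e^(2t) + 3C_2e^(-2t) + 5C_3e^(-3t), x_3(t) = C_1e^(2t)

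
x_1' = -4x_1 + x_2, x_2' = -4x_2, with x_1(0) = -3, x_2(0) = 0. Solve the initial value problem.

Coefficient matrix A = [[-4, 1], [0, -4]].
Characteristic polynomial det(A - λI) = λ^2 + 8λ + 16 = 0.
Single eigenvalue λ = -4 with algebraic multiplicity 2.
Eigenvector v = (-1,0); generalized eigenvector w with (A-λI)w=v is (-3,-1).
General solution: e^(-4t)[C_1·v + C_2·(t·v + w)].
Applying x_1(0)=-3, x_2(0)=0 gives C_1=3, C_2=0.

x_1(t) = -3e^(-4t), x_2(t) = 0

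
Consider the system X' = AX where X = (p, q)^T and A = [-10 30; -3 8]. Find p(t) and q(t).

p(t) = -3C_1e^(-t)sin(3t) + C_1e^(-t)cos(3t) + C_2e^(-t)sin(3t) + 3C_2e^(-t)cos(3t), q(t) = -C_1e^(-t)sin(3t) + C_2e^(-t)cos(3t)

Coefficient matrix A = [[-10, 30], [-3, 8]].
Characteristic polynomial det(A - λI) = λ^2 + 2λ + 10 = 0.
Eigenvalues λ = -1 ± 3i (complex conjugate pair).
For λ=-1+3i: an eigenvector is (1,0) - i(-3,-1) = (1 + 3i, 0 + i).
A real fundamental pair from Re and Im of e^((-1+3i)t)v: X_1 = e^(-t)(cos(3t)·(1,0) + sin(3t)·(-3,-1)), X_2 = e^(-t)(sin(3t)·(1,0) - cos(3t)·(-3,-1)).
General solution: C_1X_1 + C_2X_2.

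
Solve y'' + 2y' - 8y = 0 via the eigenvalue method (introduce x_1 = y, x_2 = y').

Let x_1 = y, x_2 = y'. Then x_1' = x_2 and x_2' = 8x_1 - 2x_2.
A = [[0,1],[8,-2]]; det(A-λI) = λ^2 + 2λ - 8.
Eigenvalues λ = 2, -4 with eigenvectors (1,2), (1,-4).

y(t) = c_1e^(2t) + c_2e^(-4t)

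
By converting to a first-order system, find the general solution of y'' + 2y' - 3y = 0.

Let x_1 = y, x_2 = y'. Then x_1' = x_2 and x_2' = 3x_1 - 2x_2.
A = [[0,1],[3,-2]]; det(A-λI) = λ^2 + 2λ - 3.
Eigenvalues λ = 1, -3 with eigenvectors (1,1), (1,-3).

y(t) = K_1e^(t) + K_2e^(-3t)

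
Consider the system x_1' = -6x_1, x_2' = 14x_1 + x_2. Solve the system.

Coefficient matrix A = [[-6, 0], [14, 1]].
Characteristic polynomial det(A - λI) = λ^2 + 5λ - 6 = 0.
Eigenvalues λ = 1, -6.
For λ=1: (A-λI) row 1 is [-7, 0], so an eigenvector is (0, 1).
For λ=-6: (A-λI) row 2 is [14, 7], so an eigenvector is (1, -2).
General solution: c_1e^(t)(0,1) + c_2e^(-6t)(1,-2).

x_1(t) = c_2e^(-6t), x_2(t) = c_1e^(t) - 2c_2e^(-6t)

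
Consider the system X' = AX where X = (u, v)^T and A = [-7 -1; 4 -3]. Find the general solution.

u(t) = C_1e^(-5t) + C_2te^(-5t) - 2C_2e^(-5t), v(t) = -2C_1e^(-5t) - 2C_2te^(-5t) + 3C_2e^(-5t)

Coefficient matrix A = [[-7, -1], [4, -3]].
Characteristic polynomial det(A - λI) = λ^2 + 10λ + 25 = 0.
Single eigenvalue λ = -5 with algebraic multiplicity 2.
Eigenvector v = (1,-2); generalized eigenvector w with (A-λI)w=v is (-2,3).
General solution: e^(-5t)[C_1·v + C_2·(t·v + w)].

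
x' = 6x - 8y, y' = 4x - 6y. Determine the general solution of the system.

x(t) = C_1e^(-2t) + 2C_2e^(2t), y(t) = C_1e^(-2t) + C_2e^(2t)

Coefficient matrix A = [[6, -8], [4, -6]].
Characteristic polynomial det(A - λI) = λ^2 - 4 = 0.
Eigenvalues λ = -2, 2.
For λ=-2: (A-λI) row 1 is [8, -8], so an eigenvector is (1, 1).
For λ=2: (A-λI) row 1 is [4, -8], so an eigenvector is (2, 1).
General solution: C_1e^(-2t)(1,1) + C_2e^(2t)(2,1).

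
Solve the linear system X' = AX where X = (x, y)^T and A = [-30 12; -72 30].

x(t) = K_1e^(-6t) + K_2e^(6t), y(t) = 2K_1e^(-6t) + 3K_2e^(6t)

Coefficient matrix A = [[-30, 12], [-72, 30]].
Characteristic polynomial det(A - λI) = λ^2 - 36 = 0.
Eigenvalues λ = -6, 6.
For λ=-6: (A-λI) row 1 is [-24, 12], so an eigenvector is (1, 2).
For λ=6: (A-λI) row 1 is [-36, 12], so an eigenvector is (1, 3).
General solution: K_1e^(-6t)(1,2) + K_2e^(6t)(1,3).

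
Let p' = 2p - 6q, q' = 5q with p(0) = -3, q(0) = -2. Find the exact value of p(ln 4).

A = [[2,-6],[0,5]]; eigenvalues λ = 2, 5.
Eigenvectors: (-1,0) for λ=2, (2,-1) for λ=5.
From the initial condition, c_1 = 7, c_2 = 2.
p(ln 4) = (7)(4^2)(-1) + (2)(4^5)(2) = 3984.

3984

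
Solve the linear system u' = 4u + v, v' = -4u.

u(t) = K_1e^(2t) + K_2te^(2t) + K_2e^(2t), v(t) = -2K_1e^(2t) - 2K_2te^(2t) - K_2e^(2t)

Coefficient matrix A = [[4, 1], [-4, 0]].
Characteristic polynomial det(A - λI) = λ^2 - 4λ + 4 = 0.
Single eigenvalue λ = 2 with algebraic multiplicity 2.
Eigenvector v = (1,-2); generalized eigenvector w with (A-λI)w=v is (1,-1).
General solution: e^(2t)[K_1·v + K_2·(t·v + w)].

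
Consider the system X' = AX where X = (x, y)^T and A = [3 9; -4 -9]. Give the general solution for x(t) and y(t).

x(t) = -3c_1e^(-3t) - 3c_2te^(-3t) + c_2e^(-3t), y(t) = 2c_1e^(-3t) + 2c_2te^(-3t) - c_2e^(-3t)

Coefficient matrix A = [[3, 9], [-4, -9]].
Characteristic polynomial det(A - λI) = λ^2 + 6λ + 9 = 0.
Single eigenvalue λ = -3 with algebraic multiplicity 2.
Eigenvector v = (-3,2); generalized eigenvector w with (A-λI)w=v is (1,-1).
General solution: e^(-3t)[c_1·v + c_2·(t·v + w)].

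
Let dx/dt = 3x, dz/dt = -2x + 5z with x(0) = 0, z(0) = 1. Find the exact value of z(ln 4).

1024

A = [[3,0],[-2,5]]; eigenvalues λ = 3, 5.
Eigenvectors: (1,1) for λ=3, (0,-1) for λ=5.
From the initial condition, c_1 = 0, c_2 = -1.
z(ln 4) = (0)(4^3)(1) + (-1)(4^5)(-1) = 1024.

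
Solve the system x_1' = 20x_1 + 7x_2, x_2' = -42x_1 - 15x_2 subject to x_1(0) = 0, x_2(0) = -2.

x_1(t) = -2e^(6t) + 2e^(-t), x_2(t) = 4e^(6t) - 6e^(-t)

Coefficient matrix A = [[20, 7], [-42, -15]].
Characteristic polynomial det(A - λI) = λ^2 - 5λ - 6 = 0.
Eigenvalues λ = 6, -1.
For λ=6: (A-λI) row 1 is [14, 7], so an eigenvector is (-1, 2).
For λ=-1: (A-λI) row 1 is [21, 7], so an eigenvector is (-1, 3).
General solution: K_1e^(6t)(-1,2) + K_2e^(-t)(-1,3).
Applying x_1(0)=0, x_2(0)=-2 gives K_1=2, K_2=-2.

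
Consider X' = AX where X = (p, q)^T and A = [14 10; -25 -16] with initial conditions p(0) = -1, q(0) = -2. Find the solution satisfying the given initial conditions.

Coefficient matrix A = [[14, 10], [-25, -16]].
Characteristic polynomial det(A - λI) = λ^2 + 2λ + 26 = 0.
Eigenvalues λ = -1 ± 5i (complex conjugate pair).
For λ=-1+5i: an eigenvector is (1,-1) - i(1,-2) = (1 - i, -1 + 2i).
A real fundamental pair from Re and Im of e^((-1+5i)t)v: X_1 = e^(-t)(cos(5t)·(1,-1) + sin(5t)·(1,-2)), X_2 = e^(-t)(sin(5t)·(1,-1) - cos(5t)·(1,-2)).
General solution: K_1X_1 + K_2X_2.
Applying p(0)=-1, q(0)=-2 gives K_1=-4, K_2=-3.

p(t) = -7e^(-t)sin(5t) - e^(-t)cos(5t), q(t) = 11e^(-t)sin(5t) - 2e^(-t)cos(5t)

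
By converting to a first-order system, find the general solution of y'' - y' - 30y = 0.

Let x_1 = y, x_2 = y'. Then x_1' = x_2 and x_2' = 30x_1 + x_2.
A = [[0,1],[30,1]]; det(A-λI) = λ^2 - λ - 30.
Eigenvalues λ = 6, -5 with eigenvectors (1,6), (1,-5).

y(t) = c_1e^(6t) + c_2e^(-5t)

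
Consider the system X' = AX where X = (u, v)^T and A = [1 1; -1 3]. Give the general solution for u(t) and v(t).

u(t) = -C_1e^(2t) - C_2te^(2t) - 2C_2e^(2t), v(t) = -C_1e^(2t) - C_2te^(2t) - 3C_2e^(2t)

Coefficient matrix A = [[1, 1], [-1, 3]].
Characteristic polynomial det(A - λI) = λ^2 - 4λ + 4 = 0.
Single eigenvalue λ = 2 with algebraic multiplicity 2.
Eigenvector v = (-1,-1); generalized eigenvector w with (A-λI)w=v is (-2,-3).
General solution: e^(2t)[C_1·v + C_2·(t·v + w)].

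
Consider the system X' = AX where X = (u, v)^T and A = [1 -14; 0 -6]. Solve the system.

Coefficient matrix A = [[1, -14], [0, -6]].
Characteristic polynomial det(A - λI) = λ^2 + 5λ - 6 = 0.
Eigenvalues λ = 1, -6.
For λ=1: (A-λI) row 1 is [0, -14], so an eigenvector is (1, 0).
For λ=-6: (A-λI) row 1 is [7, -14], so an eigenvector is (-2, -1).
General solution: C_1e^(t)(1,0) + C_2e^(-6t)(-2,-1).

u(t) = C_1e^(t) - 2C_2e^(-6t), v(t) = -C_2e^(-6t)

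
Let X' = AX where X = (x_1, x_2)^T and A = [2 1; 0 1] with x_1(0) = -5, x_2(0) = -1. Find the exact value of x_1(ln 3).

A = [[2,1],[0,1]]; eigenvalues λ = 1, 2.
Eigenvectors: (-1,1) for λ=1, (-1,0) for λ=2.
From the initial condition, c_1 = -1, c_2 = 6.
x_1(ln 3) = (-1)(3^1)(-1) + (6)(3^2)(-1) = -51.

-51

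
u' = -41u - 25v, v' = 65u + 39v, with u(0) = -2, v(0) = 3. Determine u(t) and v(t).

u(t) = e^(-t)sin(5t) - 2e^(-t)cos(5t), v(t) = -2e^(-t)sin(5t) + 3e^(-t)cos(5t)

Coefficient matrix A = [[-41, -25], [65, 39]].
Characteristic polynomial det(A - λI) = λ^2 + 2λ + 26 = 0.
Eigenvalues λ = -1 ± 5i (complex conjugate pair).
For λ=-1+5i: an eigenvector is (-2,3) - i(1,-2) = (-2 - i, 3 + 2i).
A real fundamental pair from Re and Im of e^((-1+5i)t)v: X_1 = e^(-t)(cos(5t)·(-2,3) + sin(5t)·(1,-2)), X_2 = e^(-t)(sin(5t)·(-2,3) - cos(5t)·(1,-2)).
General solution: c_1X_1 + c_2X_2.
Applying u(0)=-2, v(0)=3 gives c_1=1, c_2=0.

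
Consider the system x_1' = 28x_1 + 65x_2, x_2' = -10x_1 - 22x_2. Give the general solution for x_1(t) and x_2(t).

Coefficient matrix A = [[28, 65], [-10, -22]].
Characteristic polynomial det(A - λI) = λ^2 - 6λ + 34 = 0.
Eigenvalues λ = 3 ± 5i (complex conjugate pair).
For λ=3+5i: an eigenvector is (-3,1) - i(-2,1) = (-3 + 2i, 1 - i).
A real fundamental pair from Re and Im of e^((3+5i)t)v: X_1 = e^(3t)(cos(5t)·(-3,1) + sin(5t)·(-2,1)), X_2 = e^(3t)(sin(5t)·(-3,1) - cos(5t)·(-2,1)).
General solution: c_1X_1 + c_2X_2.

x_1(t) = -2c_1e^(3t)sin(5t) - 3c_1e^(3t)cos(5t) - 3c_2e^(3t)sin(5t) + 2c_2e^(3t)cos(5t), x_2(t) = c_1e^(3t)sin(5t) + c_1e^(3t)cos(5t) + c_2e^(3t)sin(5t) - c_2e^(3t)cos(5t)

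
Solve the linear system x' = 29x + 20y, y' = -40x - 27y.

Coefficient matrix A = [[29, 20], [-40, -27]].
Characteristic polynomial det(A - λI) = λ^2 - 2λ + 17 = 0.
Eigenvalues λ = 1 ± 4i (complex conjugate pair).
For λ=1+4i: an eigenvector is (2,-3) - i(-1,1) = (2 + i, -3 - i).
A real fundamental pair from Re and Im of e^((1+4i)t)v: X_1 = e^(t)(cos(4t)·(2,-3) + sin(4t)·(-1,1)), X_2 = e^(t)(sin(4t)·(2,-3) - cos(4t)·(-1,1)).
General solution: c_1X_1 + c_2X_2.

x(t) = -c_1e^(t)sin(4t) + 2c_1e^(t)cos(4t) + 2c_2e^(t)sin(4t) + c_2e^(t)cos(4t), y(t) = c_1e^(t)sin(4t) - 3c_1e^(t)cos(4t) - 3c_2e^(t)sin(4t) - c_2e^(t)cos(4t)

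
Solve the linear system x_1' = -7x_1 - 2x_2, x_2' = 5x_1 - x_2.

Coefficient matrix A = [[-7, -2], [5, -1]].
Characteristic polynomial det(A - λI) = λ^2 + 8λ + 17 = 0.
Eigenvalues λ = -4 ± i (complex conjugate pair).
For λ=-4+i: an eigenvector is (1,-2) - i(1,-1) = (1 - i, -2 + i).
A real fundamental pair from Re and Im of e^((-4+i)t)v: X_1 = e^(-4t)(cos(t)·(1,-2) + sin(t)·(1,-1)), X_2 = e^(-4t)(sin(t)·(1,-2) - cos(t)·(1,-1)).
General solution: c_1X_1 + c_2X_2.

x_1(t) = c_1e^(-4t)sin(t) + c_1e^(-4t)cos(t) + c_2e^(-4t)sin(t) - c_2e^(-4t)cos(t), x_2(t) = -c_1e^(-4t)sin(t) - 2c_1e^(-4t)cos(t) - 2c_2e^(-4t)sin(t) + c_2e^(-4t)cos(t)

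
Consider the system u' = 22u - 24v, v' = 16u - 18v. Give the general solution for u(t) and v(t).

Coefficient matrix A = [[22, -24], [16, -18]].
Characteristic polynomial det(A - λI) = λ^2 - 4λ - 12 = 0.
Eigenvalues λ = 6, -2.
For λ=6: (A-λI) row 1 is [16, -24], so an eigenvector is (-3, -2).
For λ=-2: (A-λI) row 1 is [24, -24], so an eigenvector is (1, 1).
General solution: C_1e^(6t)(-3,-2) + C_2e^(-2t)(1,1).

u(t) = -3C_1e^(6t) + C_2e^(-2t), v(t) = -2C_1e^(6t) + C_2e^(-2t)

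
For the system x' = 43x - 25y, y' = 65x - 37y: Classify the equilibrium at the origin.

A = [[43,-25],[65,-37]]; det(A-λI) = λ^2 - 6λ + 34.
λ = 3 ± 5i: positive real part.

unstable spiral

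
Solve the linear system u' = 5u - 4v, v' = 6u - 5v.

Coefficient matrix A = [[5, -4], [6, -5]].
Characteristic polynomial det(A - λI) = λ^2 - 1 = 0.
Eigenvalues λ = 1, -1.
For λ=1: (A-λI) row 1 is [4, -4], so an eigenvector is (-1, -1).
For λ=-1: (A-λI) row 1 is [6, -4], so an eigenvector is (-2, -3).
General solution: K_1e^(t)(-1,-1) + K_2e^(-t)(-2,-3).

u(t) = -K_1e^(t) - 2K_2e^(-t), v(t) = -K_1e^(t) - 3K_2e^(-t)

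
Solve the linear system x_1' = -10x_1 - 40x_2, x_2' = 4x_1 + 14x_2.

Coefficient matrix A = [[-10, -40], [4, 14]].
Characteristic polynomial det(A - λI) = λ^2 - 4λ + 20 = 0.
Eigenvalues λ = 2 ± 4i (complex conjugate pair).
For λ=2+4i: an eigenvector is (-3,1) - i(-1,0) = (-3 + i, 1).
A real fundamental pair from Re and Im of e^((2+4i)t)v: X_1 = e^(2t)(cos(4t)·(-3,1) + sin(4t)·(-1,0)), X_2 = e^(2t)(sin(4t)·(-3,1) - cos(4t)·(-1,0)).
General solution: K_1X_1 + K_2X_2.

x_1(t) = -K_1e^(2t)sin(4t) - 3K_1e^(2t)cos(4t) - 3K_2e^(2t)sin(4t) + K_2e^(2t)cos(4t), x_2(t) = K_1e^(2t)cos(4t) + K_2e^(2t)sin(4t)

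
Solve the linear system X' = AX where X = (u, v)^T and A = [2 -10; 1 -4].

u(t) = -3c_1e^(-t)sin(t) - c_1e^(-t)cos(t) - c_2e^(-t)sin(t) + 3c_2e^(-t)cos(t), v(t) = -c_1e^(-t)sin(t) + c_2e^(-t)cos(t)

Coefficient matrix A = [[2, -10], [1, -4]].
Characteristic polynomial det(A - λI) = λ^2 + 2λ + 2 = 0.
Eigenvalues λ = -1 ± i (complex conjugate pair).
For λ=-1+i: an eigenvector is (-1,0) - i(-3,-1) = (-1 + 3i, 0 + i).
A real fundamental pair from Re and Im of e^((-1+i)t)v: X_1 = e^(-t)(cos(t)·(-1,0) + sin(t)·(-3,-1)), X_2 = e^(-t)(sin(t)·(-1,0) - cos(t)·(-3,-1)).
General solution: c_1X_1 + c_2X_2.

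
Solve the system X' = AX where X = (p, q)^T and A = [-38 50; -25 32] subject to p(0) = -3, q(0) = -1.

p(t) = 11e^(-3t)sin(5t) - 3e^(-3t)cos(5t), q(t) = 8e^(-3t)sin(5t) - e^(-3t)cos(5t)

Coefficient matrix A = [[-38, 50], [-25, 32]].
Characteristic polynomial det(A - λI) = λ^2 + 6λ + 34 = 0.
Eigenvalues λ = -3 ± 5i (complex conjugate pair).
For λ=-3+5i: an eigenvector is (3,2) - i(-1,-1) = (3 + i, 2 + i).
A real fundamental pair from Re and Im of e^((-3+5i)t)v: X_1 = e^(-3t)(cos(5t)·(3,2) + sin(5t)·(-1,-1)), X_2 = e^(-3t)(sin(5t)·(3,2) - cos(5t)·(-1,-1)).
General solution: c_1X_1 + c_2X_2.
Applying p(0)=-3, q(0)=-1 gives c_1=-2, c_2=3.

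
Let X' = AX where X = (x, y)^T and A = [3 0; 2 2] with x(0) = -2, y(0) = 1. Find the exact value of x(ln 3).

-54

A = [[3,0],[2,2]]; eigenvalues λ = 3, 2.
Eigenvectors: (1,2) for λ=3, (0,-1) for λ=2.
From the initial condition, c_1 = -2, c_2 = -5.
x(ln 3) = (-2)(3^3)(1) + (-5)(3^2)(0) = -54.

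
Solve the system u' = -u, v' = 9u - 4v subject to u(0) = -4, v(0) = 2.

u(t) = -4e^(-t), v(t) = -12e^(-t) + 14e^(-4t)

Coefficient matrix A = [[-1, 0], [9, -4]].
Characteristic polynomial det(A - λI) = λ^2 + 5λ + 4 = 0.
Eigenvalues λ = -4, -1.
For λ=-4: (A-λI) row 1 is [3, 0], so an eigenvector is (0, 1).
For λ=-1: (A-λI) row 2 is [9, -3], so an eigenvector is (-1, -3).
General solution: c_1e^(-4t)(0,1) + c_2e^(-t)(-1,-3).
Applying u(0)=-4, v(0)=2 gives c_1=14, c_2=4.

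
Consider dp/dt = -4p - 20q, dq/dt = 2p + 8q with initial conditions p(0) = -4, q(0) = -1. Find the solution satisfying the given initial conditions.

Coefficient matrix A = [[-4, -20], [2, 8]].
Characteristic polynomial det(A - λI) = λ^2 - 4λ + 8 = 0.
Eigenvalues λ = 2 ± 2i (complex conjugate pair).
For λ=2+2i: an eigenvector is (3,-1) - i(1,0) = (3 - i, -1).
A real fundamental pair from Re and Im of e^((2+2i)t)v: X_1 = e^(2t)(cos(2t)·(3,-1) + sin(2t)·(1,0)), X_2 = e^(2t)(sin(2t)·(3,-1) - cos(2t)·(1,0)).
General solution: c_1X_1 + c_2X_2.
Applying p(0)=-4, q(0)=-1 gives c_1=1, c_2=7.

p(t) = 22e^(2t)sin(2t) - 4e^(2t)cos(2t), q(t) = -7e^(2t)sin(2t) - e^(2t)cos(2t)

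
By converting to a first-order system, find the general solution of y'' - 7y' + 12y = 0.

Let x_1 = y, x_2 = y'. Then x_1' = x_2 and x_2' = -12x_1 + 7x_2.
A = [[0,1],[-12,7]]; det(A-λI) = λ^2 - 7λ + 12.
Eigenvalues λ = 3, 4 with eigenvectors (1,3), (1,4).

y(t) = C_1e^(3t) + C_2e^(4t)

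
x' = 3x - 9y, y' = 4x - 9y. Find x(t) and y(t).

Coefficient matrix A = [[3, -9], [4, -9]].
Characteristic polynomial det(A - λI) = λ^2 + 6λ + 9 = 0.
Single eigenvalue λ = -3 with algebraic multiplicity 2.
Eigenvector v = (-3,-2); generalized eigenvector w with (A-λI)w=v is (-2,-1).
General solution: e^(-3t)[C_1·v + C_2·(t·v + w)].

x(t) = -3C_1e^(-3t) - 3C_2te^(-3t) - 2C_2e^(-3t), y(t) = -2C_1e^(-3t) - 2C_2te^(-3t) - C_2e^(-3t)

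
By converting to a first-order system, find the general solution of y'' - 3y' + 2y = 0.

Let x_1 = y, x_2 = y'. Then x_1' = x_2 and x_2' = -2x_1 + 3x_2.
A = [[0,1],[-2,3]]; det(A-λI) = λ^2 - 3λ + 2.
Eigenvalues λ = 1, 2 with eigenvectors (1,1), (1,2).

y(t) = c_1e^(t) + c_2e^(2t)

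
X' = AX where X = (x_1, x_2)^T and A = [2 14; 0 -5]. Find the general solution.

x_1(t) = -2K_1e^(-5t) - K_2e^(2t), x_2(t) = K_1e^(-5t)

Coefficient matrix A = [[2, 14], [0, -5]].
Characteristic polynomial det(A - λI) = λ^2 + 3λ - 10 = 0.
Eigenvalues λ = -5, 2.
For λ=-5: (A-λI) row 1 is [7, 14], so an eigenvector is (-2, 1).
For λ=2: (A-λI) row 1 is [0, 14], so an eigenvector is (-1, 0).
General solution: K_1e^(-5t)(-2,1) + K_2e^(2t)(-1,0).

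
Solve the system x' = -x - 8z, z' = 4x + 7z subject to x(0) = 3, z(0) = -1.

Coefficient matrix A = [[-1, -8], [4, 7]].
Characteristic polynomial det(A - λI) = λ^2 - 6λ + 25 = 0.
Eigenvalues λ = 3 ± 4i (complex conjugate pair).
For λ=3+4i: an eigenvector is (-1,1) - i(-1,0) = (-1 + i, 1).
A real fundamental pair from Re and Im of e^((3+4i)t)v: X_1 = e^(3t)(cos(4t)·(-1,1) + sin(4t)·(-1,0)), X_2 = e^(3t)(sin(4t)·(-1,1) - cos(4t)·(-1,0)).
General solution: C_1X_1 + C_2X_2.
Applying x(0)=3, z(0)=-1 gives C_1=-1, C_2=2.

x(t) = -e^(3t)sin(4t) + 3e^(3t)cos(4t), z(t) = 2e^(3t)sin(4t) - e^(3t)cos(4t)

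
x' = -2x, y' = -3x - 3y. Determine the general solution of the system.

x(t) = C_1e^(-2t), y(t) = -3C_1e^(-2t) + C_2e^(-3t)

Coefficient matrix A = [[-2, 0], [-3, -3]].
Characteristic polynomial det(A - λI) = λ^2 + 5λ + 6 = 0.
Eigenvalues λ = -2, -3.
For λ=-2: (A-λI) row 2 is [-3, -1], so an eigenvector is (1, -3).
For λ=-3: (A-λI) row 1 is [1, 0], so an eigenvector is (0, 1).
General solution: C_1e^(-2t)(1,-3) + C_2e^(-3t)(0,1).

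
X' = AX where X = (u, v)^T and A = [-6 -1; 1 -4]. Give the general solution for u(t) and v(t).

Coefficient matrix A = [[-6, -1], [1, -4]].
Characteristic polynomial det(A - λI) = λ^2 + 10λ + 25 = 0.
Single eigenvalue λ = -5 with algebraic multiplicity 2.
Eigenvector v = (-1,1); generalized eigenvector w with (A-λI)w=v is (-1,2).
General solution: e^(-5t)[C_1·v + C_2·(t·v + w)].

u(t) = -C_1e^(-5t) - C_2te^(-5t) - C_2e^(-5t), v(t) = C_1e^(-5t) + C_2te^(-5t) + 2C_2e^(-5t)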